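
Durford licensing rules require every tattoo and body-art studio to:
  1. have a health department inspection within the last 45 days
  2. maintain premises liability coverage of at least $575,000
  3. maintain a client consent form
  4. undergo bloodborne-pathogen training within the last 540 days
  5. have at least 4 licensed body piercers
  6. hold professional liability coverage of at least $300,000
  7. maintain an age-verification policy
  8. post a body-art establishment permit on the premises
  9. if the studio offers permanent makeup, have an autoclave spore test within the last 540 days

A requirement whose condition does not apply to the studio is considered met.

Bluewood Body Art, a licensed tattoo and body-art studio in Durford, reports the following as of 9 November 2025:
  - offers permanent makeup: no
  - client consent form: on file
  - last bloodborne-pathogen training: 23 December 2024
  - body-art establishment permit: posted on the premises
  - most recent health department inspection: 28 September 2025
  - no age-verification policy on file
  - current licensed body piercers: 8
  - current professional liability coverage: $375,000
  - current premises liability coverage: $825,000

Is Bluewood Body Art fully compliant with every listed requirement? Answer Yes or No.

No

1. health department inspection 42 days ago vs limit 45 → met
2. premises liability coverage $825,000 ≥ $575,000 → met
3. client consent form present → met
4. bloodborne-pathogen training 321 days ago vs limit 540 → met
5. licensed body piercers 8 ≥ 4 → met
6. professional liability coverage $375,000 ≥ $300,000 → met
7. age-verification policy absent → not met
8. body-art establishment permit present → met
9. condition 'offers permanent makeup' does not hold → requirement n/a → met
Not met: 7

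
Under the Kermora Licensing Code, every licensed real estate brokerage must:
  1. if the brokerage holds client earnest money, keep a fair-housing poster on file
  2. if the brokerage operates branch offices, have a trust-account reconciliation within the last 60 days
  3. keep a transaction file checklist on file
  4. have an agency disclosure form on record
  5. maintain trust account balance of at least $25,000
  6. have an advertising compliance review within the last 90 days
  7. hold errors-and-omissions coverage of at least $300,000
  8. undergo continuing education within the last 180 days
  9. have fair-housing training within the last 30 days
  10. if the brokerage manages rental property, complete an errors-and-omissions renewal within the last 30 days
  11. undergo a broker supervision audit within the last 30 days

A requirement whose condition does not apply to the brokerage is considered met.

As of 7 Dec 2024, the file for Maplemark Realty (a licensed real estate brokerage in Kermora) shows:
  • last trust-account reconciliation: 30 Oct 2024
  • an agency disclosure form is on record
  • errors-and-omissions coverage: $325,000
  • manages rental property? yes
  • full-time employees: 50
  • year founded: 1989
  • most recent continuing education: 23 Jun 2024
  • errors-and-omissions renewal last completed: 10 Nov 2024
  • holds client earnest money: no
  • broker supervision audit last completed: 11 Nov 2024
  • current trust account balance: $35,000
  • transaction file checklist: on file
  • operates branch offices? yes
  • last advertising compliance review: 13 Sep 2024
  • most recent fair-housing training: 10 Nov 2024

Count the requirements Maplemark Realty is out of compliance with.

0

1. condition 'holds client earnest money' does not hold → requirement n/a → met
2. condition 'operates branch offices' holds; trust-account reconciliation 38 days ago vs limit 60 → met
3. transaction file checklist present → met
4. agency disclosure form present → met
5. trust account balance $35,000 ≥ $25,000 → met
6. advertising compliance review 85 days ago vs limit 90 → met
7. errors-and-omissions coverage $325,000 ≥ $300,000 → met
8. continuing education 167 days ago vs limit 180 → met
9. fair-housing training 27 days ago vs limit 30 → met
10. condition 'manages rental property' holds; errors-and-omissions renewal 27 days ago vs limit 30 → met
11. broker supervision audit 26 days ago vs limit 30 → met
Not met: 0 of 11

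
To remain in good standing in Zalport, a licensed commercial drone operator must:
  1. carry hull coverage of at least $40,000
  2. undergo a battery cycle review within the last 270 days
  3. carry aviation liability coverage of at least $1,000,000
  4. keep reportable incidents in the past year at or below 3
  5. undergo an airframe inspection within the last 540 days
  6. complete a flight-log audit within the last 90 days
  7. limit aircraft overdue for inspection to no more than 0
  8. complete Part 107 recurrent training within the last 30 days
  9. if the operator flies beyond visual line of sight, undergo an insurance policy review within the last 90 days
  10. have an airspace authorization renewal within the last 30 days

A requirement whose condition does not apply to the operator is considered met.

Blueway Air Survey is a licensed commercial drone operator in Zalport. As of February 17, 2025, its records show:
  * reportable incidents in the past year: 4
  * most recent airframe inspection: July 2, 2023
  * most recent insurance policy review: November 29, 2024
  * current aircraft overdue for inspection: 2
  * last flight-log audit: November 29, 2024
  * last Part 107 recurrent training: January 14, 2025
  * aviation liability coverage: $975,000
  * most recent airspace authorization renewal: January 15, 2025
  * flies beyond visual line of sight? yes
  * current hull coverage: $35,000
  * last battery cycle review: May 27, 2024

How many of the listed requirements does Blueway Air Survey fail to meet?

1. hull coverage $35,000 < $40,000 → not met
2. battery cycle review 266 days ago vs limit 270 → met
3. aviation liability coverage $975,000 < $1,000,000 → not met
4. reportable incidents in the past year 4 > 3 → not met
5. airframe inspection 596 days ago vs limit 540 → not met
6. flight-log audit 80 days ago vs limit 90 → met
7. aircraft overdue for inspection 2 > 0 → not met
8. Part 107 recurrent training 34 days ago vs limit 30 → not met
9. condition 'flies beyond visual line of sight' holds; insurance policy review 80 days ago vs limit 90 → met
10. airspace authorization renewal 33 days ago vs limit 30 → not met
Not met: 7 of 10

7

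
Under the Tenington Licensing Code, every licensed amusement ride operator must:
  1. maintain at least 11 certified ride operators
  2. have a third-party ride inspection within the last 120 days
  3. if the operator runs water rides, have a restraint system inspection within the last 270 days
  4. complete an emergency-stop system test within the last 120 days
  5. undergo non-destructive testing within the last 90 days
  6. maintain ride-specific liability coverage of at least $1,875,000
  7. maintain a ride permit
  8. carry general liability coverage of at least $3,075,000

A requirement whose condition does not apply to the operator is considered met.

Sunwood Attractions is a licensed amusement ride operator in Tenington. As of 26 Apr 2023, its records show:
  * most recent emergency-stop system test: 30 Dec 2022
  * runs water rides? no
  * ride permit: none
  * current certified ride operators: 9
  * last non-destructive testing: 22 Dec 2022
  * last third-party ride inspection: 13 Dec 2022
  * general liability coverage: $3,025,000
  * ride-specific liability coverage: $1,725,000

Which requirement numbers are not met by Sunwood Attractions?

1, 2, 5, 6, 7, 8

1. certified ride operators 9 < 11 → not met
2. third-party ride inspection 134 days ago vs limit 120 → not met
3. condition 'runs water rides' does not hold → requirement n/a → met
4. emergency-stop system test 117 days ago vs limit 120 → met
5. non-destructive testing 125 days ago vs limit 90 → not met
6. ride-specific liability coverage $1,725,000 < $1,875,000 → not met
7. ride permit absent → not met
8. general liability coverage $3,025,000 < $3,075,000 → not met
Not met: 1, 2, 5, 6, 7, 8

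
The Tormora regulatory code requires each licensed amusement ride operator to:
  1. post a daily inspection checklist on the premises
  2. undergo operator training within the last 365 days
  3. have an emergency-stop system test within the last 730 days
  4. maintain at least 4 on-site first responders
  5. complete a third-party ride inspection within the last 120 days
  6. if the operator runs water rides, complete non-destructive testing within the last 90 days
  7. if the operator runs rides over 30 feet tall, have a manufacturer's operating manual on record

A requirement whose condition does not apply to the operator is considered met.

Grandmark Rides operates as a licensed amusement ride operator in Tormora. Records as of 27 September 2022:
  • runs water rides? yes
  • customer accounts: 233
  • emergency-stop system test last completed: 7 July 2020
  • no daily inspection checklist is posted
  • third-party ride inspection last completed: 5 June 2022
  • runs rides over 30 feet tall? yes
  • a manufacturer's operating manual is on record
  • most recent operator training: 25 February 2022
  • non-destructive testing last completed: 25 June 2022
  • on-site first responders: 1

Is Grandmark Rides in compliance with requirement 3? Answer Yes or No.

3. emergency-stop system test 812 days ago vs limit 730 → not met

No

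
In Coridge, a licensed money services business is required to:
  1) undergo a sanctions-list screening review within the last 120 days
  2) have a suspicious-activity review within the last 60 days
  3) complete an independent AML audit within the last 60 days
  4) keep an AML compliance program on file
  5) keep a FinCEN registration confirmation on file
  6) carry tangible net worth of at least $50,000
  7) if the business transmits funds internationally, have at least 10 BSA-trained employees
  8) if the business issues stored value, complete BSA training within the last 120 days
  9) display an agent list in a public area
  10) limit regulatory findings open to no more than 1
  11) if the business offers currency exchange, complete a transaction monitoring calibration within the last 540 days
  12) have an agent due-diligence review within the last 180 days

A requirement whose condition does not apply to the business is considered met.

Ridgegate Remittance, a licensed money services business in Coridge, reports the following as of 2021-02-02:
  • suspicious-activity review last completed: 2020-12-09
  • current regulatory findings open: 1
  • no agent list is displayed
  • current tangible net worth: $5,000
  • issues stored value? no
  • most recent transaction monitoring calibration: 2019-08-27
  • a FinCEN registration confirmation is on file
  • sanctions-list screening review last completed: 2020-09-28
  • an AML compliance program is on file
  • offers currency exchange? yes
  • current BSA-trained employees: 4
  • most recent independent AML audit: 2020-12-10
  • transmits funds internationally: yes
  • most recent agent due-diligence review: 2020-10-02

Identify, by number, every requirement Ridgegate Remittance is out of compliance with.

1. sanctions-list screening review 127 days ago vs limit 120 → not met
2. suspicious-activity review 55 days ago vs limit 60 → met
3. independent AML audit 54 days ago vs limit 60 → met
4. AML compliance program present → met
5. FinCEN registration confirmation present → met
6. tangible net worth $5,000 < $50,000 → not met
7. condition 'transmits funds internationally' holds; BSA-trained employees 4 < 10 → not met
8. condition 'issues stored value' does not hold → requirement n/a → met
9. agent list absent → not met
10. regulatory findings open 1 ≤ 1 → met
11. condition 'offers currency exchange' holds; transaction monitoring calibration 525 days ago vs limit 540 → met
12. agent due-diligence review 123 days ago vs limit 180 → met
Not met: 1, 6, 7, 9

1, 6, 7, 9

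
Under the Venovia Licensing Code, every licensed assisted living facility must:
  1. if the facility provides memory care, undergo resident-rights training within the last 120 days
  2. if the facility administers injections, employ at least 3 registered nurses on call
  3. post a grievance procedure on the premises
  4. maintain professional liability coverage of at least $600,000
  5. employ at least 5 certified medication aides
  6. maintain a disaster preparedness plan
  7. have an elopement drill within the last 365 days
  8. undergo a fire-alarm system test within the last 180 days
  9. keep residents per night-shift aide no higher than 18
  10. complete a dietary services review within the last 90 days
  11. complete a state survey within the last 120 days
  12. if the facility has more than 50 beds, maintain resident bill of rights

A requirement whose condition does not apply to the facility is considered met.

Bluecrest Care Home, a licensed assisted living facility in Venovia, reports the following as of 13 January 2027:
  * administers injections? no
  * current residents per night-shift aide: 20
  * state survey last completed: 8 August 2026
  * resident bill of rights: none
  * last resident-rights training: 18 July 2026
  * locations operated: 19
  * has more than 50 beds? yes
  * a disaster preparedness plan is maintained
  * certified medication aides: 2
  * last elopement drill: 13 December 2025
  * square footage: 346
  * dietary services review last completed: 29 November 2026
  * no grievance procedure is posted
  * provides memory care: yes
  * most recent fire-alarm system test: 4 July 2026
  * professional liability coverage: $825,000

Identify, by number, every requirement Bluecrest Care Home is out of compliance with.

1. condition 'provides memory care' holds; resident-rights training 179 days ago vs limit 120 → not met
2. condition 'administers injections' does not hold → requirement n/a → met
3. grievance procedure absent → not met
4. professional liability coverage $825,000 ≥ $600,000 → met
5. certified medication aides 2 < 5 → not met
6. disaster preparedness plan present → met
7. elopement drill 396 days ago vs limit 365 → not met
8. fire-alarm system test 193 days ago vs limit 180 → not met
9. residents per night-shift aide 20 > 18 → not met
10. dietary services review 45 days ago vs limit 90 → met
11. state survey 158 days ago vs limit 120 → not met
12. condition 'has more than 50 beds' holds; resident bill of rights absent → not met
Not met: 1, 3, 5, 7, 8, 9, 11, 12

1, 3, 5, 7, 8, 9, 11, 12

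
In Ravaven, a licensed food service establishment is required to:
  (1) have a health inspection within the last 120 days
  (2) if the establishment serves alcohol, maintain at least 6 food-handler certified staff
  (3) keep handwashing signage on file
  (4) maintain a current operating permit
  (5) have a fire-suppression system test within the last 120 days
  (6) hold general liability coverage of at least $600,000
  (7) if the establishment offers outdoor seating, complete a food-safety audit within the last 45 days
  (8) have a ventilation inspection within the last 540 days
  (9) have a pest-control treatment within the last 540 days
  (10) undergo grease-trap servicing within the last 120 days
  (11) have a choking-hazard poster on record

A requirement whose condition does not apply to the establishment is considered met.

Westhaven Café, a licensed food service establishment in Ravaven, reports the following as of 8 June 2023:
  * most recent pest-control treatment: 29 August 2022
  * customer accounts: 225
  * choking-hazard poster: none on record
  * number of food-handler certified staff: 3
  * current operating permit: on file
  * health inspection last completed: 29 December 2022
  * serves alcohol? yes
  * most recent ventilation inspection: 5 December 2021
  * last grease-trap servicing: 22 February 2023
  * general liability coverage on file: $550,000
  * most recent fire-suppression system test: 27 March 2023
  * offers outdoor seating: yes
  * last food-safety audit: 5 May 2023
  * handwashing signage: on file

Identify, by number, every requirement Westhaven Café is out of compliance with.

1. health inspection 161 days ago vs limit 120 → not met
2. condition 'serves alcohol' holds; food-handler certified staff 3 < 6 → not met
3. handwashing signage present → met
4. current operating permit present → met
5. fire-suppression system test 73 days ago vs limit 120 → met
6. general liability coverage $550,000 < $600,000 → not met
7. condition 'offers outdoor seating' holds; food-safety audit 34 days ago vs limit 45 → met
8. ventilation inspection 550 days ago vs limit 540 → not met
9. pest-control treatment 283 days ago vs limit 540 → met
10. grease-trap servicing 106 days ago vs limit 120 → met
11. choking-hazard poster absent → not met
Not met: 1, 2, 6, 8, 11

1, 2, 6, 8, 11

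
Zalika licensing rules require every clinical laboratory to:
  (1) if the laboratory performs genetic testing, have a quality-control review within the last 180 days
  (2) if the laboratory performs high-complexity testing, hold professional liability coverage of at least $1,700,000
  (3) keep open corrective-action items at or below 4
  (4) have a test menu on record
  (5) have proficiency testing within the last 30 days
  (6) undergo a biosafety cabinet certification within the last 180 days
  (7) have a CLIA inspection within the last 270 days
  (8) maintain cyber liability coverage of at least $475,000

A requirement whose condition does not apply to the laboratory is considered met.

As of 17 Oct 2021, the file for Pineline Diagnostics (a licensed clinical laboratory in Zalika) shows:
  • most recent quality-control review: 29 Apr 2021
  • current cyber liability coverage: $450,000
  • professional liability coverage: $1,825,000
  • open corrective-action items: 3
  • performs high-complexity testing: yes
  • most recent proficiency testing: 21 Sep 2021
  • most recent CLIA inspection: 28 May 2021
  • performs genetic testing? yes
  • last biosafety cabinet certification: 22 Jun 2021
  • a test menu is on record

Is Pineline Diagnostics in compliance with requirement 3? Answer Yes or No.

3. open corrective-action items 3 ≤ 4 → met

Yes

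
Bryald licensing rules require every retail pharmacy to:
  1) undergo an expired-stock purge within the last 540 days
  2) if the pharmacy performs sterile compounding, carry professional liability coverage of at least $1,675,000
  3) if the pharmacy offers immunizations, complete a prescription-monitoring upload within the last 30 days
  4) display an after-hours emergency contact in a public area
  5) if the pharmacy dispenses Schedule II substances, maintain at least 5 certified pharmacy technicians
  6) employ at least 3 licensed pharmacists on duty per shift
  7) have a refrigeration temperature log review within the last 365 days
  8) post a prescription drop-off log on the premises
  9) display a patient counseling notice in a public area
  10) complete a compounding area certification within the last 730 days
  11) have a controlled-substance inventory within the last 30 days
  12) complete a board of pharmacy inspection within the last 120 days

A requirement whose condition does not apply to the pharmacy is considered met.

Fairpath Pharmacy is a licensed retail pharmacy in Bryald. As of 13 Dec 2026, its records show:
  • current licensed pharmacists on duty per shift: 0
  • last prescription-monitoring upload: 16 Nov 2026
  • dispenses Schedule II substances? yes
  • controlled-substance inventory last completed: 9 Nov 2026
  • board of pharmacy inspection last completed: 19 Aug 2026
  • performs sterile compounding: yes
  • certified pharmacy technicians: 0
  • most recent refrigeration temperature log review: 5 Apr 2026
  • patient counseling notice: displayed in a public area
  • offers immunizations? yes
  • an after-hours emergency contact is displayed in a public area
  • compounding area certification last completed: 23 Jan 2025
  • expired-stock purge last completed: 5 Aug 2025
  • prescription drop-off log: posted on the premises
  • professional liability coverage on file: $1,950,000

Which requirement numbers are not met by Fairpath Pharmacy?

1. expired-stock purge 495 days ago vs limit 540 → met
2. condition 'performs sterile compounding' holds; professional liability coverage $1,950,000 ≥ $1,675,000 → met
3. condition 'offers immunizations' holds; prescription-monitoring upload 27 days ago vs limit 30 → met
4. after-hours emergency contact present → met
5. condition 'dispenses Schedule II substances' holds; certified pharmacy technicians 0 < 5 → not met
6. licensed pharmacists on duty per shift 0 < 3 → not met
7. refrigeration temperature log review 252 days ago vs limit 365 → met
8. prescription drop-off log present → met
9. patient counseling notice present → met
10. compounding area certification 689 days ago vs limit 730 → met
11. controlled-substance inventory 34 days ago vs limit 30 → not met
12. board of pharmacy inspection 116 days ago vs limit 120 → met
Not met: 5, 6, 11

5, 6, 11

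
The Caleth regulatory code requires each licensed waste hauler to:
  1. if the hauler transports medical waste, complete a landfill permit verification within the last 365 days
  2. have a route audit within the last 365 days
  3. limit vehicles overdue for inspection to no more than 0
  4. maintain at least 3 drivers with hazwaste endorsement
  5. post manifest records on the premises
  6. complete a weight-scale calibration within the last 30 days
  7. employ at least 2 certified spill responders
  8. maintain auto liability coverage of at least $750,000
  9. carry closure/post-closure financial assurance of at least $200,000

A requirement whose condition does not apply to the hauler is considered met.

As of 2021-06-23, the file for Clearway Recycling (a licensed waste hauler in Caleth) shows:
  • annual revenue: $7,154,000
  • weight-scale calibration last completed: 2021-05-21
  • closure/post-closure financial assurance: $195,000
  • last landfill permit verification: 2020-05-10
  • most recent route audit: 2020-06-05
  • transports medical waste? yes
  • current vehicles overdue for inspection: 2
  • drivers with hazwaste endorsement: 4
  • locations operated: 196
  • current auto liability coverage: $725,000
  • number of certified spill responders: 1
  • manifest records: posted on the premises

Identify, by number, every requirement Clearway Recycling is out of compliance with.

1. condition 'transports medical waste' holds; landfill permit verification 409 days ago vs limit 365 → not met
2. route audit 383 days ago vs limit 365 → not met
3. vehicles overdue for inspection 2 > 0 → not met
4. drivers with hazwaste endorsement 4 ≥ 3 → met
5. manifest records present → met
6. weight-scale calibration 33 days ago vs limit 30 → not met
7. certified spill responders 1 < 2 → not met
8. auto liability coverage $725,000 < $750,000 → not met
9. closure/post-closure financial assurance $195,000 < $200,000 → not met
Not met: 1, 2, 3, 6, 7, 8, 9

1, 2, 3, 6, 7, 8, 9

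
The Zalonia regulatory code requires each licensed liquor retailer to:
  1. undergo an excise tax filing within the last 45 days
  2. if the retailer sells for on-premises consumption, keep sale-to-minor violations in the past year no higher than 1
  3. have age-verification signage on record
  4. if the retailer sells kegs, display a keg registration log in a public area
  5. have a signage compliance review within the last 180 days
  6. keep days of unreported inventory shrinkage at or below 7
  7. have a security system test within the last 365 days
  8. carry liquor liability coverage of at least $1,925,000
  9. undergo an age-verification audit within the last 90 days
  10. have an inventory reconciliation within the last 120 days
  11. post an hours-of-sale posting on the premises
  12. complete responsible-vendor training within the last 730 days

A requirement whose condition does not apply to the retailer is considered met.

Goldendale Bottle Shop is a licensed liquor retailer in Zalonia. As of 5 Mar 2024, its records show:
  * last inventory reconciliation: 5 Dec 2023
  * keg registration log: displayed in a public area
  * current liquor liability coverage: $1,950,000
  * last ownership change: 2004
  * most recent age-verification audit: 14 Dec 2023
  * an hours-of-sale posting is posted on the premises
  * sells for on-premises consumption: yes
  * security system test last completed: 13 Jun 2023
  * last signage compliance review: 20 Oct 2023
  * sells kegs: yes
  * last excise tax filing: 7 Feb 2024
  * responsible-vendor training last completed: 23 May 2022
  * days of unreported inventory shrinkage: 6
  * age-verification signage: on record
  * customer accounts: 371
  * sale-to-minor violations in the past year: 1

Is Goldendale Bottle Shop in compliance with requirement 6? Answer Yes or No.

Yes

6. days of unreported inventory shrinkage 6 ≤ 7 → met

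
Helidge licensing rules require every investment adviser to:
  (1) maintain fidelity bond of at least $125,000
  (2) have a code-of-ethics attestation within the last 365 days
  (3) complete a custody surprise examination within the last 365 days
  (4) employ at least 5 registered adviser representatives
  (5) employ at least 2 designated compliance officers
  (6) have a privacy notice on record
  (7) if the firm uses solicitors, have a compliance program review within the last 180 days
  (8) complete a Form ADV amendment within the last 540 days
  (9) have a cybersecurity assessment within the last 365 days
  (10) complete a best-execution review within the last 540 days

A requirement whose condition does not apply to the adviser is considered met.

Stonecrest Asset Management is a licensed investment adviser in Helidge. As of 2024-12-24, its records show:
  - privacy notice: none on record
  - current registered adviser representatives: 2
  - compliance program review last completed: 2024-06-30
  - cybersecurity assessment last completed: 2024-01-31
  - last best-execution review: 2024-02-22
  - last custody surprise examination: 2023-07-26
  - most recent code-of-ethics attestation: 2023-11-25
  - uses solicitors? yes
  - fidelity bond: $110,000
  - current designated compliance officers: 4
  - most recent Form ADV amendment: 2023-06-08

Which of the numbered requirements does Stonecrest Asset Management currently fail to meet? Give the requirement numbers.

1. fidelity bond $110,000 < $125,000 → not met
2. code-of-ethics attestation 395 days ago vs limit 365 → not met
3. custody surprise examination 517 days ago vs limit 365 → not met
4. registered adviser representatives 2 < 5 → not met
5. designated compliance officers 4 ≥ 2 → met
6. privacy notice absent → not met
7. condition 'uses solicitors' holds; compliance program review 177 days ago vs limit 180 → met
8. Form ADV amendment 565 days ago vs limit 540 → not met
9. cybersecurity assessment 328 days ago vs limit 365 → met
10. best-execution review 306 days ago vs limit 540 → met
Not met: 1, 2, 3, 4, 6, 8

1, 2, 3, 4, 6, 8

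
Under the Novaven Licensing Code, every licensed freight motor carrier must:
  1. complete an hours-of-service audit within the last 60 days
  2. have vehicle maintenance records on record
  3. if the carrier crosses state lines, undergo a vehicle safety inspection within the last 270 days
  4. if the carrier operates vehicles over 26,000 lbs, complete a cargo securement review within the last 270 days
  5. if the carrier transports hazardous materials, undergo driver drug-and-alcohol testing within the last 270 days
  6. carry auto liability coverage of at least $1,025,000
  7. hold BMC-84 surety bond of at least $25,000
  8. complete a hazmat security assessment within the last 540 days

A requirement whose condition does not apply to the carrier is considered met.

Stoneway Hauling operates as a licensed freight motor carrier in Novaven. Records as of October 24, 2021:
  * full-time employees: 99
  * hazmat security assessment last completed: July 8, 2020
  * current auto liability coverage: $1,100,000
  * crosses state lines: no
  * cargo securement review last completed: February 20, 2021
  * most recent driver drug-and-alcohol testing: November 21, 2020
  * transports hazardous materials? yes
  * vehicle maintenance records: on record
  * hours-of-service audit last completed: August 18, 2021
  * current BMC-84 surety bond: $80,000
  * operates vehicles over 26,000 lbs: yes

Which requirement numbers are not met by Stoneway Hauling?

1. hours-of-service audit 67 days ago vs limit 60 → not met
2. vehicle maintenance records present → met
3. condition 'crosses state lines' does not hold → requirement n/a → met
4. condition 'operates vehicles over 26,000 lbs' holds; cargo securement review 246 days ago vs limit 270 → met
5. condition 'transports hazardous materials' holds; driver drug-and-alcohol testing 337 days ago vs limit 270 → not met
6. auto liability coverage $1,100,000 ≥ $1,025,000 → met
7. BMC-84 surety bond $80,000 ≥ $25,000 → met
8. hazmat security assessment 473 days ago vs limit 540 → met
Not met: 1, 5

1, 5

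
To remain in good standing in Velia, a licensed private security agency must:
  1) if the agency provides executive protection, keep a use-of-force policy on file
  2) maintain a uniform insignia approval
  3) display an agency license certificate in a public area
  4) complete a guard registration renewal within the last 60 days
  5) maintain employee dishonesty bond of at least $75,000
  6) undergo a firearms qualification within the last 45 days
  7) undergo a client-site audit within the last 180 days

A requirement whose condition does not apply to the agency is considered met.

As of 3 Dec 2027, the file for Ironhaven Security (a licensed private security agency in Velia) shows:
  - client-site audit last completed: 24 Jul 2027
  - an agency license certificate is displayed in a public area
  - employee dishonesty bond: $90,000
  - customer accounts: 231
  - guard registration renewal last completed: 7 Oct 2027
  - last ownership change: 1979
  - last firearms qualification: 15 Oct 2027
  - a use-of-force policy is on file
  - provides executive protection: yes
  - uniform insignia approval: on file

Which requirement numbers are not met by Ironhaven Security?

6

1. condition 'provides executive protection' holds; use-of-force policy present → met
2. uniform insignia approval present → met
3. agency license certificate present → met
4. guard registration renewal 57 days ago vs limit 60 → met
5. employee dishonesty bond $90,000 ≥ $75,000 → met
6. firearms qualification 49 days ago vs limit 45 → not met
7. client-site audit 132 days ago vs limit 180 → met
Not met: 6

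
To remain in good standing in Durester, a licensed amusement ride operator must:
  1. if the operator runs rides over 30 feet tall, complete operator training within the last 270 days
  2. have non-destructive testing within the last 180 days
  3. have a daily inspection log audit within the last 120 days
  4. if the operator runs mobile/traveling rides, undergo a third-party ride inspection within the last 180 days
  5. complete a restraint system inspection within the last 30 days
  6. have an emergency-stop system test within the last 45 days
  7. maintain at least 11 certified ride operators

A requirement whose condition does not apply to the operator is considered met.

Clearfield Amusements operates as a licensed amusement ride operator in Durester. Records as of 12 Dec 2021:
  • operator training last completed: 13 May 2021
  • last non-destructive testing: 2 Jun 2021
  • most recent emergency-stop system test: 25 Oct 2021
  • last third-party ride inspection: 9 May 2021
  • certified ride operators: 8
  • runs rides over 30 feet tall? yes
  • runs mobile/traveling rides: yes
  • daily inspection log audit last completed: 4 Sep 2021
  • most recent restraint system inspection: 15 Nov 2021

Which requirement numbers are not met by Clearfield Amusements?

2, 4, 6, 7

1. condition 'runs rides over 30 feet tall' holds; operator training 213 days ago vs limit 270 → met
2. non-destructive testing 193 days ago vs limit 180 → not met
3. daily inspection log audit 99 days ago vs limit 120 → met
4. condition 'runs mobile/traveling rides' holds; third-party ride inspection 217 days ago vs limit 180 → not met
5. restraint system inspection 27 days ago vs limit 30 → met
6. emergency-stop system test 48 days ago vs limit 45 → not met
7. certified ride operators 8 < 11 → not met
Not met: 2, 4, 6, 7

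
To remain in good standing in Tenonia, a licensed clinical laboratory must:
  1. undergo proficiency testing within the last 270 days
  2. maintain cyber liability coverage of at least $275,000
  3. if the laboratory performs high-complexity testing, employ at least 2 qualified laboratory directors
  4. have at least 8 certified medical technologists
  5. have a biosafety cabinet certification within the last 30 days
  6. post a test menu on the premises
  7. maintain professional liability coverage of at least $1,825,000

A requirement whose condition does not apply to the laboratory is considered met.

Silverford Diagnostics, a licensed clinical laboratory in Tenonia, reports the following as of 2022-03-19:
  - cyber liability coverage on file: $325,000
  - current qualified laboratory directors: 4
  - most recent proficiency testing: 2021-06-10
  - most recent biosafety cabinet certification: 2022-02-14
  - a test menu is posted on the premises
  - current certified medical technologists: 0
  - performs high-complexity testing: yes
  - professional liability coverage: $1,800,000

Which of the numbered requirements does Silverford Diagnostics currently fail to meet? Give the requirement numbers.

1. proficiency testing 282 days ago vs limit 270 → not met
2. cyber liability coverage $325,000 ≥ $275,000 → met
3. condition 'performs high-complexity testing' holds; qualified laboratory directors 4 ≥ 2 → met
4. certified medical technologists 0 < 8 → not met
5. biosafety cabinet certification 33 days ago vs limit 30 → not met
6. test menu present → met
7. professional liability coverage $1,800,000 < $1,825,000 → not met
Not met: 1, 4, 5, 7

1, 4, 5, 7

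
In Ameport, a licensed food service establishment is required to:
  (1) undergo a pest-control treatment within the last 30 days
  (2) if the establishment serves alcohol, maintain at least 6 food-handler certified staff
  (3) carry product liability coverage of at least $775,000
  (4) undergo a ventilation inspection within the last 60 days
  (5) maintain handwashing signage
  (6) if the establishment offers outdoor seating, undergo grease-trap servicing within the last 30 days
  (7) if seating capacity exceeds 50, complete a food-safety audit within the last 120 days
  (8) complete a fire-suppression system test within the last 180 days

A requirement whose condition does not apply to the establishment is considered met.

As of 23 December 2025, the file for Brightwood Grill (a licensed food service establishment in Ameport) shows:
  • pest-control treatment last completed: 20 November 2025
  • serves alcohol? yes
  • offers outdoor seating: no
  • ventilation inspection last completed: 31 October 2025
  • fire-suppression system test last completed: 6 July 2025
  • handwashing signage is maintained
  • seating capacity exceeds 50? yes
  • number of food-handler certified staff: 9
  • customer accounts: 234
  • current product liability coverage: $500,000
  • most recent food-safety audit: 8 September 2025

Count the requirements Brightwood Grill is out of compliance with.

2

1. pest-control treatment 33 days ago vs limit 30 → not met
2. condition 'serves alcohol' holds; food-handler certified staff 9 ≥ 6 → met
3. product liability coverage $500,000 < $775,000 → not met
4. ventilation inspection 53 days ago vs limit 60 → met
5. handwashing signage present → met
6. condition 'offers outdoor seating' does not hold → requirement n/a → met
7. condition 'seating capacity exceeds 50' holds; food-safety audit 106 days ago vs limit 120 → met
8. fire-suppression system test 170 days ago vs limit 180 → met
Not met: 2 of 8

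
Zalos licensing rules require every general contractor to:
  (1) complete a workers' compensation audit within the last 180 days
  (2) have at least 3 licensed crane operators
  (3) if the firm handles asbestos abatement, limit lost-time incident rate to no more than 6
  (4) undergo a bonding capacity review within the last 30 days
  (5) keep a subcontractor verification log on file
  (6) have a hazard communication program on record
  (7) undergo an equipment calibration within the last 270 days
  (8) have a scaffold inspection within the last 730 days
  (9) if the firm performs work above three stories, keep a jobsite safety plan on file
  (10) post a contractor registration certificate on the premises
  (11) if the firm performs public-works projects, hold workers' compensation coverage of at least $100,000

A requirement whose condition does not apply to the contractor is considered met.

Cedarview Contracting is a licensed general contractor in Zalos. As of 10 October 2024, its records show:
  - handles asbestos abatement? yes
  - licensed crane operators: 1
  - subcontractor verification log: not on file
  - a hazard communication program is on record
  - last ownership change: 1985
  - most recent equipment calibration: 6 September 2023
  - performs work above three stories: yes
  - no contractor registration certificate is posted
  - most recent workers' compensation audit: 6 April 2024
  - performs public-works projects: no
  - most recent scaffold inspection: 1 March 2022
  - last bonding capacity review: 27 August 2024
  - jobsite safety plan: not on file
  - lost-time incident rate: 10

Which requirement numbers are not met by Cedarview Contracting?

1. workers' compensation audit 187 days ago vs limit 180 → not met
2. licensed crane operators 1 < 3 → not met
3. condition 'handles asbestos abatement' holds; lost-time incident rate 10 > 6 → not met
4. bonding capacity review 44 days ago vs limit 30 → not met
5. subcontractor verification log absent → not met
6. hazard communication program present → met
7. equipment calibration 400 days ago vs limit 270 → not met
8. scaffold inspection 954 days ago vs limit 730 → not met
9. condition 'performs work above three stories' holds; jobsite safety plan absent → not met
10. contractor registration certificate absent → not met
11. condition 'performs public-works projects' does not hold → requirement n/a → met
Not met: 1, 2, 3, 4, 5, 7, 8, 9, 10

1, 2, 3, 4, 5, 7, 8, 9, 10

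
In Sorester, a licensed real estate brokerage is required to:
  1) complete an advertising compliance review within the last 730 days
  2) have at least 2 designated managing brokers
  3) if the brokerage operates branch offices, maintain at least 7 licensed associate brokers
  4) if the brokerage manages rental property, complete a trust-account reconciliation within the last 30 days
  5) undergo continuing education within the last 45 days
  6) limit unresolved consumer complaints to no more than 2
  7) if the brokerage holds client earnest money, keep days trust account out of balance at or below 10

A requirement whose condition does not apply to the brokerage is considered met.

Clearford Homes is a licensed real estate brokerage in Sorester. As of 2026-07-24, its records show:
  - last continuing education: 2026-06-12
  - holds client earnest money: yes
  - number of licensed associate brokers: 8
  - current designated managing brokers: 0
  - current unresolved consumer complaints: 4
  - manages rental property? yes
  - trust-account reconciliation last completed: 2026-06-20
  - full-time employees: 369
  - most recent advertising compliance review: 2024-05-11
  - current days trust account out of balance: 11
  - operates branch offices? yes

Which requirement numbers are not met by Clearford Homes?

1, 2, 4, 6, 7

1. advertising compliance review 804 days ago vs limit 730 → not met
2. designated managing brokers 0 < 2 → not met
3. condition 'operates branch offices' holds; licensed associate brokers 8 ≥ 7 → met
4. condition 'manages rental property' holds; trust-account reconciliation 34 days ago vs limit 30 → not met
5. continuing education 42 days ago vs limit 45 → met
6. unresolved consumer complaints 4 > 2 → not met
7. condition 'holds client earnest money' holds; days trust account out of balance 11 > 10 → not met
Not met: 1, 2, 4, 6, 7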